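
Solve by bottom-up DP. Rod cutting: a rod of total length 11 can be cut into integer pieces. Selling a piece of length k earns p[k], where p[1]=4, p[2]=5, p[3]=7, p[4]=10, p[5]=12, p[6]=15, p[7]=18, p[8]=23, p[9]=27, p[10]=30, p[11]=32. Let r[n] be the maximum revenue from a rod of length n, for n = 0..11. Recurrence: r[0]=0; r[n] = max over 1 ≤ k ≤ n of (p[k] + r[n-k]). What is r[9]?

36

   n    0    1    2    3    4    5    6    7    8    9   10   11
r[n]    0    4    8   12   16   20   24   28   32   36   40   44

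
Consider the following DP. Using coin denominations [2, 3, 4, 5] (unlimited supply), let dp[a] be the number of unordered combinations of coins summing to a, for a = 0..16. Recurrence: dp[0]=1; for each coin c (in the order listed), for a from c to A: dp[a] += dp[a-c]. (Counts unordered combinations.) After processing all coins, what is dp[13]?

after  coin     0     1     2     3     4     5     6     7     8     9    10    11    12    13    14    15    16
          2     1     0     1     0     1     0     1     0     1     0     1     0     1     0     1     0     1
          3     1     0     1     1     1     1     2     1     2     2     2     2     3     2     3     3     3
          4     1     0     1     1     2     1     3     2     4     3     5     4     7     5     8     7    10
          5     1     0     1     1     2     2     3     3     5     5     7     7    10    10    13    14    17

10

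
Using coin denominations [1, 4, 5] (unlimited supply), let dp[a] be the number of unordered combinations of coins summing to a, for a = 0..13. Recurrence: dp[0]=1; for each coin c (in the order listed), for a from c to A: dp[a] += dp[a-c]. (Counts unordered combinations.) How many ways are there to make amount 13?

8

after  coin     0     1     2     3     4     5     6     7     8     9    10    11    12    13
          1     1     1     1     1     1     1     1     1     1     1     1     1     1     1
          4     1     1     1     1     2     2     2     2     3     3     3     3     4     4
          5     1     1     1     1     2     3     3     3     4     5     6     6     7     8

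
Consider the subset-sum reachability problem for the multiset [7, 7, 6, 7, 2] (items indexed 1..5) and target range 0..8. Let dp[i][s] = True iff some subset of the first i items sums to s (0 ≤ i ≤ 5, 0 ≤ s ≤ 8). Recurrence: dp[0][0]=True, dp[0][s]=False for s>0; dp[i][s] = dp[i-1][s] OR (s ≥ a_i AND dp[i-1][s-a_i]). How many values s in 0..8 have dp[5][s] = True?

i\s   0   1   2   3   4   5   6   7   8
  0   T   F   F   F   F   F   F   F   F
  1   T   F   F   F   F   F   F   T   F
  2   T   F   F   F   F   F   F   T   F
  3   T   F   F   F   F   F   T   T   F
  4   T   F   F   F   F   F   T   T   F
  5   T   F   T   F   F   F   T   T   T

5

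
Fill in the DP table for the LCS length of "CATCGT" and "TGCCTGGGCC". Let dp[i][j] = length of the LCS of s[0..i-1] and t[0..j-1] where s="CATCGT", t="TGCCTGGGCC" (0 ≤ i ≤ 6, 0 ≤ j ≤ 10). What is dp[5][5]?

2

   ''  T  G  C  C  T  G  G  G  C  C
''  0  0  0  0  0  0  0  0  0  0  0
 C  0  0  0  1  1  1  1  1  1  1  1
 A  0  0  0  1  1  1  1  1  1  1  1
 T  0  1  1  1  1  2  2  2  2  2  2
 C  0  1  1  2  2  2  2  2  2  3  3
 G  0  1  2  2  2  2  3  3  3  3  3
 T  0  1  2  2  2  3  3  3  3  3  3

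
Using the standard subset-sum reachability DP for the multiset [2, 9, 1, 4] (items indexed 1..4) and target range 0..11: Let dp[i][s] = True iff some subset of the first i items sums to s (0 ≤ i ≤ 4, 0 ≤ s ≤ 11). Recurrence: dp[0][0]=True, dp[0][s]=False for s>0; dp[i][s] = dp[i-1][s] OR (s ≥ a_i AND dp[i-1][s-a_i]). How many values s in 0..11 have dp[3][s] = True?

i\s   0   1   2   3   4   5   6   7   8   9  10  11
  0   T   F   F   F   F   F   F   F   F   F   F   F
  1   T   F   T   F   F   F   F   F   F   F   F   F
  2   T   F   T   F   F   F   F   F   F   T   F   T
  3   T   T   T   T   F   F   F   F   F   T   T   T
  4   T   T   T   T   T   T   T   T   F   T   T   T

7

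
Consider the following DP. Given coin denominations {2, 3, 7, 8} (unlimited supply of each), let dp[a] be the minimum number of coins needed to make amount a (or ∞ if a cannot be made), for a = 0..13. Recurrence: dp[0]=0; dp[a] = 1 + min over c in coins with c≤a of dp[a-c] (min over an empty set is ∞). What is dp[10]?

2

 a  0  1  2  3  4  5  6  7  8  9 10 11 12 13
dp  0  -  1  1  2  2  2  1  1  2  2  2  3  3
(- denotes ∞ / unreachable)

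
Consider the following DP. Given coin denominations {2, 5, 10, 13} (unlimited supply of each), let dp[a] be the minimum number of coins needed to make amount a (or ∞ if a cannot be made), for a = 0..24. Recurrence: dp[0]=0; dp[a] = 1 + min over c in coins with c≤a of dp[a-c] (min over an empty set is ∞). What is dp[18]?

2

 a  0  1  2  3  4  5  6  7  8  9 10 11 12 13 14 15 16 17 18 19 20 21 22 23 24
dp  0  -  1  -  2  1  3  2  4  3  1  4  2  1  3  2  4  3  2  4  2  5  3  2  4
(- denotes ∞ / unreachable)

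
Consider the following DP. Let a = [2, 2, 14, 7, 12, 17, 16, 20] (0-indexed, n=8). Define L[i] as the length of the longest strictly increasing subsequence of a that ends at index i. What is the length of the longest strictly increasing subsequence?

5

   i    0    1    2    3    4    5    6    7
a[i]    2    2   14    7   12   17   16   20
L[i]    1    1    2    2    3    4    4    5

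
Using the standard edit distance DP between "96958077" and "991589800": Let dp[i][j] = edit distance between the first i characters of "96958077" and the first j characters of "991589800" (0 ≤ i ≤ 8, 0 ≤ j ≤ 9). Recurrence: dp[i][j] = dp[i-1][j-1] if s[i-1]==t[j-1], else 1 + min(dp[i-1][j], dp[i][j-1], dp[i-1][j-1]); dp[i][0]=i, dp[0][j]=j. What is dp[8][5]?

5

   ''  9  9  1  5  8  9  8  0  0
''  0  1  2  3  4  5  6  7  8  9
 9  1  0  1  2  3  4  5  6  7  8
 6  2  1  1  2  3  4  5  6  7  8
 9  3  2  1  2  3  4  4  5  6  7
 5  4  3  2  2  2  3  4  5  6  7
 8  5  4  3  3  3  2  3  4  5  6
 0  6  5  4  4  4  3  3  4  4  5
 7  7  6  5  5  5  4  4  4  5  5
 7  8  7  6  6  6  5  5  5  5  6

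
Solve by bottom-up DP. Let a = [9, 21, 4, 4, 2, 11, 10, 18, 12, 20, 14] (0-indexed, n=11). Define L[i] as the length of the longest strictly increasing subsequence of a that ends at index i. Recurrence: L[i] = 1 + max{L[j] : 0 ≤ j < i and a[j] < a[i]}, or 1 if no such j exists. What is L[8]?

   i    0    1    2    3    4    5    6    7    8    9   10
a[i]    9   21    4    4    2   11   10   18   12   20   14
L[i]    1    2    1    1    1    2    2    3    3    4    4

3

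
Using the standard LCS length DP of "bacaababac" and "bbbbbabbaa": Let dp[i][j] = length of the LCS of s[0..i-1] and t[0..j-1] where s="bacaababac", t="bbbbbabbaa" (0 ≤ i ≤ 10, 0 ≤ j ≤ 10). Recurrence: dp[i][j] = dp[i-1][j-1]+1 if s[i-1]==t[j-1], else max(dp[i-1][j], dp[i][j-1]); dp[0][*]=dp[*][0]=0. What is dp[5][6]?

   ''  b  b  b  b  b  a  b  b  a  a
''  0  0  0  0  0  0  0  0  0  0  0
 b  0  1  1  1  1  1  1  1  1  1  1
 a  0  1  1  1  1  1  2  2  2  2  2
 c  0  1  1  1  1  1  2  2  2  2  2
 a  0  1  1  1  1  1  2  2  2  3  3
 a  0  1  1  1  1  1  2  2  2  3  4
 b  0  1  2  2  2  2  2  3  3  3  4
 a  0  1  2  2  2  2  3  3  3  4  4
 b  0  1  2  3  3  3  3  4  4  4  4
 a  0  1  2  3  3  3  4  4  4  5  5
 c  0  1  2  3  3  3  4  4  4  5  5

2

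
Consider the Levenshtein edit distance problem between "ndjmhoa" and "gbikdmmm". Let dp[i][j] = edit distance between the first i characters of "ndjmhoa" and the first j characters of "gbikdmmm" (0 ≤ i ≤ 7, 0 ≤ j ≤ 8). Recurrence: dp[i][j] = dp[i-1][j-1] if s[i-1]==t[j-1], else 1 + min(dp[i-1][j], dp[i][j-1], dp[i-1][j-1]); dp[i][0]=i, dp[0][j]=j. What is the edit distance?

   ''  g  b  i  k  d  m  m  m
''  0  1  2  3  4  5  6  7  8
 n  1  1  2  3  4  5  6  7  8
 d  2  2  2  3  4  4  5  6  7
 j  3  3  3  3  4  5  5  6  7
 m  4  4  4  4  4  5  5  5  6
 h  5  5  5  5  5  5  6  6  6
 o  6  6  6  6  6  6  6  7  7
 a  7  7  7  7  7  7  7  7  8

8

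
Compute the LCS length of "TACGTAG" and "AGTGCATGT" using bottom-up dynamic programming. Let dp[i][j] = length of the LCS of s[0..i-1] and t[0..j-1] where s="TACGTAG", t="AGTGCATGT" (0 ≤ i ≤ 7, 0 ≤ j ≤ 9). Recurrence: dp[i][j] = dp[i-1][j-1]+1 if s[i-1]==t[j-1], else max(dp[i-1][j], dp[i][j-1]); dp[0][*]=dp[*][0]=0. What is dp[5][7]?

3

   ''  A  G  T  G  C  A  T  G  T
''  0  0  0  0  0  0  0  0  0  0
 T  0  0  0  1  1  1  1  1  1  1
 A  0  1  1  1  1  1  2  2  2  2
 C  0  1  1  1  1  2  2  2  2  2
 G  0  1  2  2  2  2  2  2  3  3
 T  0  1  2  3  3  3  3  3  3  4
 A  0  1  2  3  3  3  4  4  4  4
 G  0  1  2  3  4  4  4  4  5  5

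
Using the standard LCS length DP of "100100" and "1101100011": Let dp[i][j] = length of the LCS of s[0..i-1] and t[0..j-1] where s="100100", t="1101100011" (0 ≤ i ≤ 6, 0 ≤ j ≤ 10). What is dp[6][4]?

3

   ''  1  1  0  1  1  0  0  0  1  1
''  0  0  0  0  0  0  0  0  0  0  0
 1  0  1  1  1  1  1  1  1  1  1  1
 0  0  1  1  2  2  2  2  2  2  2  2
 0  0  1  1  2  2  2  3  3  3  3  3
 1  0  1  2  2  3  3  3  3  3  4  4
 0  0  1  2  3  3  3  4  4  4  4  4
 0  0  1  2  3  3  3  4  5  5  5  5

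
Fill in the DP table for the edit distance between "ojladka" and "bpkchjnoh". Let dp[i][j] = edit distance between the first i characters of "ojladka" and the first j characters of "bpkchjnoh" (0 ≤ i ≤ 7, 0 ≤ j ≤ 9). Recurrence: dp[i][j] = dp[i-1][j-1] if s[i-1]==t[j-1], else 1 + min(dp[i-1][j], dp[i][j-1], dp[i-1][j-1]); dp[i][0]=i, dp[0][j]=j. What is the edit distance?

   ''  b  p  k  c  h  j  n  o  h
''  0  1  2  3  4  5  6  7  8  9
 o  1  1  2  3  4  5  6  7  7  8
 j  2  2  2  3  4  5  5  6  7  8
 l  3  3  3  3  4  5  6  6  7  8
 a  4  4  4  4  4  5  6  7  7  8
 d  5  5  5  5  5  5  6  7  8  8
 k  6  6  6  5  6  6  6  7  8  9
 a  7  7  7  6  6  7  7  7  8  9

9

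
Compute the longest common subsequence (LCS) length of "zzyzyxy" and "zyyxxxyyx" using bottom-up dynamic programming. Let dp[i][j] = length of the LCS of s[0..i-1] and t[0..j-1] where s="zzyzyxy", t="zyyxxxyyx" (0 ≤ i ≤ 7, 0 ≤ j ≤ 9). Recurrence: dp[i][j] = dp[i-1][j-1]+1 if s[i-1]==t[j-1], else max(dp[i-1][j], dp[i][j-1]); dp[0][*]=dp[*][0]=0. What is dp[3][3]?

2

   ''  z  y  y  x  x  x  y  y  x
''  0  0  0  0  0  0  0  0  0  0
 z  0  1  1  1  1  1  1  1  1  1
 z  0  1  1  1  1  1  1  1  1  1
 y  0  1  2  2  2  2  2  2  2  2
 z  0  1  2  2  2  2  2  2  2  2
 y  0  1  2  3  3  3  3  3  3  3
 x  0  1  2  3  4  4  4  4  4  4
 y  0  1  2  3  4  4  4  5  5  5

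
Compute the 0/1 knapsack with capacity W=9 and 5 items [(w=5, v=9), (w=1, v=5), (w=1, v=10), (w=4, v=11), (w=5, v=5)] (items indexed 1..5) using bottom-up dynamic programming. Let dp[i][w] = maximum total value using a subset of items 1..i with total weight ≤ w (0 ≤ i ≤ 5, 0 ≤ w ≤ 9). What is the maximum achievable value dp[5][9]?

26

i\w   0   1   2   3   4   5   6   7   8   9
  0   0   0   0   0   0   0   0   0   0   0
  1   0   0   0   0   0   9   9   9   9   9
  2   0   5   5   5   5   9  14  14  14  14
  3   0  10  15  15  15  15  19  24  24  24
  4   0  10  15  15  15  21  26  26  26  26
  5   0  10  15  15  15  21  26  26  26  26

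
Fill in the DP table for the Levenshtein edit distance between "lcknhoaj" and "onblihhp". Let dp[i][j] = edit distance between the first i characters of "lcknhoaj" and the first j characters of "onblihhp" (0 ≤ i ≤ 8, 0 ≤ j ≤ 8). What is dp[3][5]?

5

   ''  o  n  b  l  i  h  h  p
''  0  1  2  3  4  5  6  7  8
 l  1  1  2  3  3  4  5  6  7
 c  2  2  2  3  4  4  5  6  7
 k  3  3  3  3  4  5  5  6  7
 n  4  4  3  4  4  5  6  6  7
 h  5  5  4  4  5  5  5  6  7
 o  6  5  5  5  5  6  6  6  7
 a  7  6  6  6  6  6  7  7  7
 j  8  7  7  7  7  7  7  8  8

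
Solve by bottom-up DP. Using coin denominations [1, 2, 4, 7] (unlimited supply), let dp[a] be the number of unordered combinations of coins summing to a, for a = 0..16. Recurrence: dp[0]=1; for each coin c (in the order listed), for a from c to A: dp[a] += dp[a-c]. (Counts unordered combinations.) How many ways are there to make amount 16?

36

after  coin     0     1     2     3     4     5     6     7     8     9    10    11    12    13    14    15    16
          1     1     1     1     1     1     1     1     1     1     1     1     1     1     1     1     1     1
          2     1     1     2     2     3     3     4     4     5     5     6     6     7     7     8     8     9
          4     1     1     2     2     4     4     6     6     9     9    12    12    16    16    20    20    25
          7     1     1     2     2     4     4     6     7    10    11    14    16    20    22    27    30    36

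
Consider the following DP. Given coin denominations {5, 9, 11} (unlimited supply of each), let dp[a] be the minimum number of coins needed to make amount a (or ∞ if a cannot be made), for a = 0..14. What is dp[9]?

1

 a  0  1  2  3  4  5  6  7  8  9 10 11 12 13 14
dp  0  -  -  -  -  1  -  -  -  1  2  1  -  -  2
(- denotes ∞ / unreachable)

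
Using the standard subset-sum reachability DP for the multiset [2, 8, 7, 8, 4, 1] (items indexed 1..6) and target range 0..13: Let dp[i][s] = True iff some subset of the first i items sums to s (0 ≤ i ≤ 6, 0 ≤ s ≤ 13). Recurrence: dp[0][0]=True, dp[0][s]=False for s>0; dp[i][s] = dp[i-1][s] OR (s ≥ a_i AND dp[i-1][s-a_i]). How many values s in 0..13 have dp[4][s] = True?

i\s   0   1   2   3   4   5   6   7   8   9  10  11  12  13
  0   T   F   F   F   F   F   F   F   F   F   F   F   F   F
  1   T   F   T   F   F   F   F   F   F   F   F   F   F   F
  2   T   F   T   F   F   F   F   F   T   F   T   F   F   F
  3   T   F   T   F   F   F   F   T   T   T   T   F   F   F
  4   T   F   T   F   F   F   F   T   T   T   T   F   F   F
  5   T   F   T   F   T   F   T   T   T   T   T   T   T   T
  6   T   T   T   T   T   T   T   T   T   T   T   T   T   T

6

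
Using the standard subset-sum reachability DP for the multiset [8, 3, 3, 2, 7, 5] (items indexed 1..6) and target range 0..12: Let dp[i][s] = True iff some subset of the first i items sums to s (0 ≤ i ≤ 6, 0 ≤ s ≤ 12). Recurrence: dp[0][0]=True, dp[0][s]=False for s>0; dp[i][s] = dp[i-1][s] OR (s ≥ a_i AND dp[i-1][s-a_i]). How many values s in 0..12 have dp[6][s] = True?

i\s   0   1   2   3   4   5   6   7   8   9  10  11  12
  0   T   F   F   F   F   F   F   F   F   F   F   F   F
  1   T   F   F   F   F   F   F   F   T   F   F   F   F
  2   T   F   F   T   F   F   F   F   T   F   F   T   F
  3   T   F   F   T   F   F   T   F   T   F   F   T   F
  4   T   F   T   T   F   T   T   F   T   F   T   T   F
  5   T   F   T   T   F   T   T   T   T   T   T   T   T
  6   T   F   T   T   F   T   T   T   T   T   T   T   T

11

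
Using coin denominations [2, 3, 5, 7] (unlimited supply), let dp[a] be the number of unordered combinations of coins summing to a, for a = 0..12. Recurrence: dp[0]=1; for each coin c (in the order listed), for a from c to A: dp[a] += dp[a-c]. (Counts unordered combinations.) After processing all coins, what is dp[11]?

5

after  coin     0     1     2     3     4     5     6     7     8     9    10    11    12
          2     1     0     1     0     1     0     1     0     1     0     1     0     1
          3     1     0     1     1     1     1     2     1     2     2     2     2     3
          5     1     0     1     1     1     2     2     2     3     3     4     4     5
          7     1     0     1     1     1     2     2     3     3     4     5     5     7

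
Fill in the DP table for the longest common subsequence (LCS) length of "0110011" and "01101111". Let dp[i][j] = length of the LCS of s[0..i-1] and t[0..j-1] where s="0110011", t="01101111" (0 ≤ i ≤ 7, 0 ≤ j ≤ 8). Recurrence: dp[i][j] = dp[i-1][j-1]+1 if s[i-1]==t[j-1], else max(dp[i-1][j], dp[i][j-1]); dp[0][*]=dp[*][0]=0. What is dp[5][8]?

   ''  0  1  1  0  1  1  1  1
''  0  0  0  0  0  0  0  0  0
 0  0  1  1  1  1  1  1  1  1
 1  0  1  2  2  2  2  2  2  2
 1  0  1  2  3  3  3  3  3  3
 0  0  1  2  3  4  4  4  4  4
 0  0  1  2  3  4  4  4  4  4
 1  0  1  2  3  4  5  5  5  5
 1  0  1  2  3  4  5  6  6  6

4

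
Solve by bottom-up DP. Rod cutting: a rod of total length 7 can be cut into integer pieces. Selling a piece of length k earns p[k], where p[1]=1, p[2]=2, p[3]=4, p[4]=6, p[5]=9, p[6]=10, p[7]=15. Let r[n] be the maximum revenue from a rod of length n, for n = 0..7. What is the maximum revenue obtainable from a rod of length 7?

   n    0    1    2    3    4    5    6    7
r[n]    0    1    2    4    6    9   10   15

15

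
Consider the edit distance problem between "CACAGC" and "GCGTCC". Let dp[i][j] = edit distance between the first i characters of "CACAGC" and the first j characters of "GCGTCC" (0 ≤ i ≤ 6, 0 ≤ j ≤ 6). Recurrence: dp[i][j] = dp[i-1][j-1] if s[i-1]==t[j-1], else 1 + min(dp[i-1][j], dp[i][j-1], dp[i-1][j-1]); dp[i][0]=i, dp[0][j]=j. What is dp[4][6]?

4

   ''  G  C  G  T  C  C
''  0  1  2  3  4  5  6
 C  1  1  1  2  3  4  5
 A  2  2  2  2  3  4  5
 C  3  3  2  3  3  3  4
 A  4  4  3  3  4  4  4
 G  5  4  4  3  4  5  5
 C  6  5  4  4  4  4  5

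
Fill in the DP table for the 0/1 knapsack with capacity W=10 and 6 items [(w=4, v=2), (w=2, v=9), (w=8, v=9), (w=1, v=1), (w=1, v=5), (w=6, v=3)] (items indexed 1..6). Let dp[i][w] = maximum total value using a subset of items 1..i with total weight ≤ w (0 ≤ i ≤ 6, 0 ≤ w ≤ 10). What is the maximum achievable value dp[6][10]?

18

i\w   0   1   2   3   4   5   6   7   8   9  10
  0   0   0   0   0   0   0   0   0   0   0   0
  1   0   0   0   0   2   2   2   2   2   2   2
  2   0   0   9   9   9   9  11  11  11  11  11
  3   0   0   9   9   9   9  11  11  11  11  18
  4   0   1   9  10  10  10  11  12  12  12  18
  5   0   5   9  14  15  15  15  16  17  17  18
  6   0   5   9  14  15  15  15  16  17  17  18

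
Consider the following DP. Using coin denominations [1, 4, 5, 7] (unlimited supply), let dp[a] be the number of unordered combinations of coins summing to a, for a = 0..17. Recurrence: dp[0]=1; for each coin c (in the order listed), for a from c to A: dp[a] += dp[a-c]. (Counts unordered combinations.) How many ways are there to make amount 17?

after  coin     0     1     2     3     4     5     6     7     8     9    10    11    12    13    14    15    16    17
          1     1     1     1     1     1     1     1     1     1     1     1     1     1     1     1     1     1     1
          4     1     1     1     1     2     2     2     2     3     3     3     3     4     4     4     4     5     5
          5     1     1     1     1     2     3     3     3     4     5     6     6     7     8     9    10    11    12
          7     1     1     1     1     2     3     3     4     5     6     7     8    10    11    13    15    17    19

19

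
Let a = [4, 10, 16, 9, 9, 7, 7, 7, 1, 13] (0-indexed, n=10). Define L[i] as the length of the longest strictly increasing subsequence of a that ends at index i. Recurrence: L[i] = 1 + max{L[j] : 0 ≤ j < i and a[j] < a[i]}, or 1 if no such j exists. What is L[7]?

   i    0    1    2    3    4    5    6    7    8    9
a[i]    4   10   16    9    9    7    7    7    1   13
L[i]    1    2    3    2    2    2    2    2    1    3

2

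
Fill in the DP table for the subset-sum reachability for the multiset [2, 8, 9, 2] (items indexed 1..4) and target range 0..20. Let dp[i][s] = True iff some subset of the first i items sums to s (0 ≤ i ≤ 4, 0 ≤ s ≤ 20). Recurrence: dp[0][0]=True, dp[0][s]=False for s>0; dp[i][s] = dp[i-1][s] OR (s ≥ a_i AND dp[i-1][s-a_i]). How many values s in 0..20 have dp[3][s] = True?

i\s   0   1   2   3   4   5   6   7   8   9  10  11  12  13  14  15  16  17  18  19  20
  0   T   F   F   F   F   F   F   F   F   F   F   F   F   F   F   F   F   F   F   F   F
  1   T   F   T   F   F   F   F   F   F   F   F   F   F   F   F   F   F   F   F   F   F
  2   T   F   T   F   F   F   F   F   T   F   T   F   F   F   F   F   F   F   F   F   F
  3   T   F   T   F   F   F   F   F   T   T   T   T   F   F   F   F   F   T   F   T   F
  4   T   F   T   F   T   F   F   F   T   T   T   T   T   T   F   F   F   T   F   T   F

8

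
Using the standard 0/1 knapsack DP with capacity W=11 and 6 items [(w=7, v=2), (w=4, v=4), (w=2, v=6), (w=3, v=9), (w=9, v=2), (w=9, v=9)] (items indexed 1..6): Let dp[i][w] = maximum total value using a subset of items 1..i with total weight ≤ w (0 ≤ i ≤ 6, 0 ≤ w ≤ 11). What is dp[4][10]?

19

i\w   0   1   2   3   4   5   6   7   8   9  10  11
  0   0   0   0   0   0   0   0   0   0   0   0   0
  1   0   0   0   0   0   0   0   2   2   2   2   2
  2   0   0   0   0   4   4   4   4   4   4   4   6
  3   0   0   6   6   6   6  10  10  10  10  10  10
  4   0   0   6   9   9  15  15  15  15  19  19  19
  5   0   0   6   9   9  15  15  15  15  19  19  19
  6   0   0   6   9   9  15  15  15  15  19  19  19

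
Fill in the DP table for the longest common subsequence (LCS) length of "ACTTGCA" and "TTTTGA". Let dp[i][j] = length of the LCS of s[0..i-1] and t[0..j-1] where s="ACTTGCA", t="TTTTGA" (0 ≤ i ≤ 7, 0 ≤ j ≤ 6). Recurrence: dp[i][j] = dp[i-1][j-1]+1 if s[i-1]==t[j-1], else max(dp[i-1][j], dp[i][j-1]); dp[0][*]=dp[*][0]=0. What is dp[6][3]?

2

   ''  T  T  T  T  G  A
''  0  0  0  0  0  0  0
 A  0  0  0  0  0  0  1
 C  0  0  0  0  0  0  1
 T  0  1  1  1  1  1  1
 T  0  1  2  2  2  2  2
 G  0  1  2  2  2  3  3
 C  0  1  2  2  2  3  3
 A  0  1  2  2  2  3  4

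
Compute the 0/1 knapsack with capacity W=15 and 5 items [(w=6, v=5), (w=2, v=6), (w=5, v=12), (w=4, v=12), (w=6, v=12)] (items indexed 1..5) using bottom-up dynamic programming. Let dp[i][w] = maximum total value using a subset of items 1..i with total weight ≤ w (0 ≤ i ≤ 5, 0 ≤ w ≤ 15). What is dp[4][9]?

24

i\w   0   1   2   3   4   5   6   7   8   9  10  11  12  13  14  15
  0   0   0   0   0   0   0   0   0   0   0   0   0   0   0   0   0
  1   0   0   0   0   0   0   5   5   5   5   5   5   5   5   5   5
  2   0   0   6   6   6   6   6   6  11  11  11  11  11  11  11  11
  3   0   0   6   6   6  12  12  18  18  18  18  18  18  23  23  23
  4   0   0   6   6  12  12  18  18  18  24  24  30  30  30  30  30
  5   0   0   6   6  12  12  18  18  18  24  24  30  30  30  30  36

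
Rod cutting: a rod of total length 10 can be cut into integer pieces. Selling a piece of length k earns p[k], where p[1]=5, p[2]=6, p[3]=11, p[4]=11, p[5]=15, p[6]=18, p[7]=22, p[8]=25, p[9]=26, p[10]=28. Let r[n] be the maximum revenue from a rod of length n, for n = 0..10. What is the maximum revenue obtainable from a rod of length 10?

50

   n    0    1    2    3    4    5    6    7    8    9   10
r[n]    0    5   10   15   20   25   30   35   40   45   50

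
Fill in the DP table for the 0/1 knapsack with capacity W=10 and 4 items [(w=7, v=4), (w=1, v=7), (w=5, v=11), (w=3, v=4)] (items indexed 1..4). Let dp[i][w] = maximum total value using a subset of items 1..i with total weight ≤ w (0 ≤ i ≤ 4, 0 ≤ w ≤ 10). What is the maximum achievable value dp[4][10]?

22

i\w   0   1   2   3   4   5   6   7   8   9  10
  0   0   0   0   0   0   0   0   0   0   0   0
  1   0   0   0   0   0   0   0   4   4   4   4
  2   0   7   7   7   7   7   7   7  11  11  11
  3   0   7   7   7   7  11  18  18  18  18  18
  4   0   7   7   7  11  11  18  18  18  22  22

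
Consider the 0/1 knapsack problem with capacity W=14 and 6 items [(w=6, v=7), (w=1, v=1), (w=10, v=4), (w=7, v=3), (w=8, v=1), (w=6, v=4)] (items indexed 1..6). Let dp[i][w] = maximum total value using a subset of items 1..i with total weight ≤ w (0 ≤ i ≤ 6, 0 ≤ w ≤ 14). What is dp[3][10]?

i\w   0   1   2   3   4   5   6   7   8   9  10  11  12  13  14
  0   0   0   0   0   0   0   0   0   0   0   0   0   0   0   0
  1   0   0   0   0   0   0   7   7   7   7   7   7   7   7   7
  2   0   1   1   1   1   1   7   8   8   8   8   8   8   8   8
  3   0   1   1   1   1   1   7   8   8   8   8   8   8   8   8
  4   0   1   1   1   1   1   7   8   8   8   8   8   8  10  11
  5   0   1   1   1   1   1   7   8   8   8   8   8   8  10  11
  6   0   1   1   1   1   1   7   8   8   8   8   8  11  12  12

8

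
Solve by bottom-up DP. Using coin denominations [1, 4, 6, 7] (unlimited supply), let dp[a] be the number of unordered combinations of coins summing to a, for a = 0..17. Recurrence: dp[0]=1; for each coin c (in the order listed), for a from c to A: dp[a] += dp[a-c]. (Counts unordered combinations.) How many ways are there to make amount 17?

16

after  coin     0     1     2     3     4     5     6     7     8     9    10    11    12    13    14    15    16    17
          1     1     1     1     1     1     1     1     1     1     1     1     1     1     1     1     1     1     1
          4     1     1     1     1     2     2     2     2     3     3     3     3     4     4     4     4     5     5
          6     1     1     1     1     2     2     3     3     4     4     5     5     7     7     8     8    10    10
          7     1     1     1     1     2     2     3     4     5     5     6     7     9    10    12    13    15    16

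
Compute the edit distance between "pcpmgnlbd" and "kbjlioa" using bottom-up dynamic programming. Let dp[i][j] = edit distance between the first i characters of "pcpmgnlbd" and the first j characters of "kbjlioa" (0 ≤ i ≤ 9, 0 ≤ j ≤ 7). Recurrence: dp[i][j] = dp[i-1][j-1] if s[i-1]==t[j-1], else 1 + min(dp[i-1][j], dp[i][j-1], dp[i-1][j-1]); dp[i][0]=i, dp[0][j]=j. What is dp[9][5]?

8

   ''  k  b  j  l  i  o  a
''  0  1  2  3  4  5  6  7
 p  1  1  2  3  4  5  6  7
 c  2  2  2  3  4  5  6  7
 p  3  3  3  3  4  5  6  7
 m  4  4  4  4  4  5  6  7
 g  5  5  5  5  5  5  6  7
 n  6  6  6  6  6  6  6  7
 l  7  7  7  7  6  7  7  7
 b  8  8  7  8  7  7  8  8
 d  9  9  8  8  8  8  8  9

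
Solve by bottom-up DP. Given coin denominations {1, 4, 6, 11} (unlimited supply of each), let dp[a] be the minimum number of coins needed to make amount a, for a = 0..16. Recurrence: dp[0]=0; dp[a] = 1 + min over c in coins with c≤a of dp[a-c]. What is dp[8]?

2

 a  0  1  2  3  4  5  6  7  8  9 10 11 12 13 14 15 16
dp  0  1  2  3  1  2  1  2  2  3  2  1  2  3  3  2  3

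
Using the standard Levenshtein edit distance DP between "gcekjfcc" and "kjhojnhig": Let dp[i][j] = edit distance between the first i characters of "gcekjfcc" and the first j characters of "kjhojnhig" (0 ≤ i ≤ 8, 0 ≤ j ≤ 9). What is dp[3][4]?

4

   ''  k  j  h  o  j  n  h  i  g
''  0  1  2  3  4  5  6  7  8  9
 g  1  1  2  3  4  5  6  7  8  8
 c  2  2  2  3  4  5  6  7  8  9
 e  3  3  3  3  4  5  6  7  8  9
 k  4  3  4  4  4  5  6  7  8  9
 j  5  4  3  4  5  4  5  6  7  8
 f  6  5  4  4  5  5  5  6  7  8
 c  7  6  5  5  5  6  6  6  7  8
 c  8  7  6  6  6  6  7  7  7  8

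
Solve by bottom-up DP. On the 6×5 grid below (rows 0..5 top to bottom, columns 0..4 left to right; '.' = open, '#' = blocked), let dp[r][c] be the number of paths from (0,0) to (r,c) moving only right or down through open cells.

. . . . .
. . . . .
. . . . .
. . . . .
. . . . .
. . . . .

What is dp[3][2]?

r\c   0   1   2   3   4
  0   1   1   1   1   1
  1   1   2   3   4   5
  2   1   3   6  10  15
  3   1   4  10  20  35
  4   1   5  15  35  70
  5   1   6  21  56 126

10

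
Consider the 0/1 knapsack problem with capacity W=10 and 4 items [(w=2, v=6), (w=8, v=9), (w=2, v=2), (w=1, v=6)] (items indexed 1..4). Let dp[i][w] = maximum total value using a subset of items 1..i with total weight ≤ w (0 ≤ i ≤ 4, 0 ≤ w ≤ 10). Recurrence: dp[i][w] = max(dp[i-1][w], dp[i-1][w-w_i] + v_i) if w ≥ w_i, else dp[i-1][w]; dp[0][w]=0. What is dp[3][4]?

8

i\w   0   1   2   3   4   5   6   7   8   9  10
  0   0   0   0   0   0   0   0   0   0   0   0
  1   0   0   6   6   6   6   6   6   6   6   6
  2   0   0   6   6   6   6   6   6   9   9  15
  3   0   0   6   6   8   8   8   8   9   9  15
  4   0   6   6  12  12  14  14  14  14  15  15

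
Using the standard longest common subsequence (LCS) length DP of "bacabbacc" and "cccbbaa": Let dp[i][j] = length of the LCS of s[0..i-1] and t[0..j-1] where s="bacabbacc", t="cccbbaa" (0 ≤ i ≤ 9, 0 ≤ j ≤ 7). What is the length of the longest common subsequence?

4

   ''  c  c  c  b  b  a  a
''  0  0  0  0  0  0  0  0
 b  0  0  0  0  1  1  1  1
 a  0  0  0  0  1  1  2  2
 c  0  1  1  1  1  1  2  2
 a  0  1  1  1  1  1  2  3
 b  0  1  1  1  2  2  2  3
 b  0  1  1  1  2  3  3  3
 a  0  1  1  1  2  3  4  4
 c  0  1  2  2  2  3  4  4
 c  0  1  2  3  3  3  4  4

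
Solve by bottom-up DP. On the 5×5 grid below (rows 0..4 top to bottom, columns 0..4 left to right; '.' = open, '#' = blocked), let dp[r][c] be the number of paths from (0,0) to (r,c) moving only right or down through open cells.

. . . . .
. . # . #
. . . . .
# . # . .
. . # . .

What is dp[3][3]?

r\c   0   1   2   3   4
  0   1   1   1   1   1
  1   1   2   0   1   0
  2   1   3   3   4   4
  3   0   3   0   4   8
  4   0   3   0   4  12

4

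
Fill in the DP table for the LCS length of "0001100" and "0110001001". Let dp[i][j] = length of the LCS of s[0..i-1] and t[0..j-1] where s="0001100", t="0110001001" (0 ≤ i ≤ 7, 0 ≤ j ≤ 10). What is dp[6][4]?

4

   ''  0  1  1  0  0  0  1  0  0  1
''  0  0  0  0  0  0  0  0  0  0  0
 0  0  1  1  1  1  1  1  1  1  1  1
 0  0  1  1  1  2  2  2  2  2  2  2
 0  0  1  1  1  2  3  3  3  3  3  3
 1  0  1  2  2  2  3  3  4  4  4  4
 1  0  1  2  3  3  3  3  4  4  4  5
 0  0  1  2  3  4  4  4  4  5  5  5
 0  0  1  2  3  4  5  5  5  5  6  6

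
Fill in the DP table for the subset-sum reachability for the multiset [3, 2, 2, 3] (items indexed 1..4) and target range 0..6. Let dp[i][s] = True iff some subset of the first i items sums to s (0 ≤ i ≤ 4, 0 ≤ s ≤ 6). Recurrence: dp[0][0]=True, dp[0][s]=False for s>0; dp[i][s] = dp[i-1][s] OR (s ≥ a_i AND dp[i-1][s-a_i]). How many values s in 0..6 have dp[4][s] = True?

6

i\s   0   1   2   3   4   5   6
  0   T   F   F   F   F   F   F
  1   T   F   F   T   F   F   F
  2   T   F   T   T   F   T   F
  3   T   F   T   T   T   T   F
  4   T   F   T   T   T   T   T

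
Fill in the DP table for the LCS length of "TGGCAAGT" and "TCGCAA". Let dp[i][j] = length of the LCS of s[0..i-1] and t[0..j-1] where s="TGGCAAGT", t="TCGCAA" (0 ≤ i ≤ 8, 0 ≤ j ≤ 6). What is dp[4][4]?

   ''  T  C  G  C  A  A
''  0  0  0  0  0  0  0
 T  0  1  1  1  1  1  1
 G  0  1  1  2  2  2  2
 G  0  1  1  2  2  2  2
 C  0  1  2  2  3  3  3
 A  0  1  2  2  3  4  4
 A  0  1  2  2  3  4  5
 G  0  1  2  3  3  4  5
 T  0  1  2  3  3  4  5

3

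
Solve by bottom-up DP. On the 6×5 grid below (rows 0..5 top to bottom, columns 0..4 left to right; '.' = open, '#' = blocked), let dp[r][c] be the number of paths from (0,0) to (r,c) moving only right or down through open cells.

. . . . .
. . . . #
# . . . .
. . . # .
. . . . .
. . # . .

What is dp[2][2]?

r\c   0   1   2   3   4
  0   1   1   1   1   1
  1   1   2   3   4   0
  2   0   2   5   9   9
  3   0   2   7   0   9
  4   0   2   9   9  18
  5   0   2   0   9  27

5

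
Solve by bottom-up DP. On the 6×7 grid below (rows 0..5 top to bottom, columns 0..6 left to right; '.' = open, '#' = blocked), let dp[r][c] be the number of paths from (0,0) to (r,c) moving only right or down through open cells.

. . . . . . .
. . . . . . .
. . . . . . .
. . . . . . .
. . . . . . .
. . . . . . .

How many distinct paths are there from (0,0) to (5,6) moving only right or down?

r\c   0   1   2   3   4   5   6
  0   1   1   1   1   1   1   1
  1   1   2   3   4   5   6   7
  2   1   3   6  10  15  21  28
  3   1   4  10  20  35  56  84
  4   1   5  15  35  70 126 210
  5   1   6  21  56 126 252 462

462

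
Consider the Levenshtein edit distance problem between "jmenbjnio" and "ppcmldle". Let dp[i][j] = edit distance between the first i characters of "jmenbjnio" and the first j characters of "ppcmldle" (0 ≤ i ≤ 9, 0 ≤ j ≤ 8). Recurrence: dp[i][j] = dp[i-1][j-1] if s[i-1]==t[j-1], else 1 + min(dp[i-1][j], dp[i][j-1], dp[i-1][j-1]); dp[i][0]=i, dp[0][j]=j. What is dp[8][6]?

8

   ''  p  p  c  m  l  d  l  e
''  0  1  2  3  4  5  6  7  8
 j  1  1  2  3  4  5  6  7  8
 m  2  2  2  3  3  4  5  6  7
 e  3  3  3  3  4  4  5  6  6
 n  4  4  4  4  4  5  5  6  7
 b  5  5  5  5  5  5  6  6  7
 j  6  6  6  6  6  6  6  7  7
 n  7  7  7  7  7  7  7  7  8
 i  8  8  8  8  8  8  8  8  8
 o  9  9  9  9  9  9  9  9  9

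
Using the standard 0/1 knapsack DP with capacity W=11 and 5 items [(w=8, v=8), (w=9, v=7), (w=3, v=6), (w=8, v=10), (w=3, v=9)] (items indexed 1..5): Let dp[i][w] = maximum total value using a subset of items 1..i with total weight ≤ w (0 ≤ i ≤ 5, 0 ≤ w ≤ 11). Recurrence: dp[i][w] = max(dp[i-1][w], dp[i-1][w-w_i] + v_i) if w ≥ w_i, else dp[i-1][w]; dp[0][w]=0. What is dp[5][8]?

15

i\w   0   1   2   3   4   5   6   7   8   9  10  11
  0   0   0   0   0   0   0   0   0   0   0   0   0
  1   0   0   0   0   0   0   0   0   8   8   8   8
  2   0   0   0   0   0   0   0   0   8   8   8   8
  3   0   0   0   6   6   6   6   6   8   8   8  14
  4   0   0   0   6   6   6   6   6  10  10  10  16
  5   0   0   0   9   9   9  15  15  15  15  15  19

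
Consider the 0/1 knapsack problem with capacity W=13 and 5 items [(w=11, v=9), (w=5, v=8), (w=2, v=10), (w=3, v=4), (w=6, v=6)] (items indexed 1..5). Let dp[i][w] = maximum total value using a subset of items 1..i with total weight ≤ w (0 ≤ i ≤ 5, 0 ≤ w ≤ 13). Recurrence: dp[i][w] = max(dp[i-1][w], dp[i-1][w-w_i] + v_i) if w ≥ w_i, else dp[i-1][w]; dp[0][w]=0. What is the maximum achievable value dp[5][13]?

24

i\w   0   1   2   3   4   5   6   7   8   9  10  11  12  13
  0   0   0   0   0   0   0   0   0   0   0   0   0   0   0
  1   0   0   0   0   0   0   0   0   0   0   0   9   9   9
  2   0   0   0   0   0   8   8   8   8   8   8   9   9   9
  3   0   0  10  10  10  10  10  18  18  18  18  18  18  19
  4   0   0  10  10  10  14  14  18  18  18  22  22  22  22
  5   0   0  10  10  10  14  14  18  18  18  22  22  22  24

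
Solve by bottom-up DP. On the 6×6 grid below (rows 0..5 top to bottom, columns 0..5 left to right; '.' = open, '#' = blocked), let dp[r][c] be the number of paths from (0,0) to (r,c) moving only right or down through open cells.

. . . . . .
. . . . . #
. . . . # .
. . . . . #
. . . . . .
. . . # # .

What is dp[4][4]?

55

r\c   0   1   2   3   4   5
  0   1   1   1   1   1   1
  1   1   2   3   4   5   0
  2   1   3   6  10   0   0
  3   1   4  10  20  20   0
  4   1   5  15  35  55  55
  5   1   6  21   0   0  55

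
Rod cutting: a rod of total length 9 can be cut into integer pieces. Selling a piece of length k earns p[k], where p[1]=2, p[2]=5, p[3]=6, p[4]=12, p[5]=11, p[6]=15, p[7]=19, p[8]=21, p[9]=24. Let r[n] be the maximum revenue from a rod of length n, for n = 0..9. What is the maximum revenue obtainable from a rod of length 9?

   n    0    1    2    3    4    5    6    7    8    9
r[n]    0    2    5    7   12   14   17   19   24   26

26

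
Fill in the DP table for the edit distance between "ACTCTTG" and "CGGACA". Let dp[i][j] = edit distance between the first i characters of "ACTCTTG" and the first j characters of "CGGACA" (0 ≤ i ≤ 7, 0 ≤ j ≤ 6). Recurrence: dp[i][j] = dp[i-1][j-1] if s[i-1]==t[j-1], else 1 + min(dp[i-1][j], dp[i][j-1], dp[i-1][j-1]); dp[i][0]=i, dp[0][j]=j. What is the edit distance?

   ''  C  G  G  A  C  A
''  0  1  2  3  4  5  6
 A  1  1  2  3  3  4  5
 C  2  1  2  3  4  3  4
 T  3  2  2  3  4  4  4
 C  4  3  3  3  4  4  5
 T  5  4  4  4  4  5  5
 T  6  5  5  5  5  5  6
 G  7  6  5  5  6  6  6

6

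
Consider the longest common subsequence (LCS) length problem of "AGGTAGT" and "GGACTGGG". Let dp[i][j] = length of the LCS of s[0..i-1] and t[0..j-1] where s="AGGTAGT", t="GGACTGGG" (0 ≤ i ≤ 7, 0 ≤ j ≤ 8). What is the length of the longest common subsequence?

   ''  G  G  A  C  T  G  G  G
''  0  0  0  0  0  0  0  0  0
 A  0  0  0  1  1  1  1  1  1
 G  0  1  1  1  1  1  2  2  2
 G  0  1  2  2  2  2  2  3  3
 T  0  1  2  2  2  3  3  3  3
 A  0  1  2  3  3  3  3  3  3
 G  0  1  2  3  3  3  4  4  4
 T  0  1  2  3  3  4  4  4  4

4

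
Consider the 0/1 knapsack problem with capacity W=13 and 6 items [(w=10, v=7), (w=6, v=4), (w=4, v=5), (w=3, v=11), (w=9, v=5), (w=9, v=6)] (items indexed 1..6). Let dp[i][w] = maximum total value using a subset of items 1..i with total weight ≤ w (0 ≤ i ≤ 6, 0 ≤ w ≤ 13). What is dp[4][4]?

11

i\w   0   1   2   3   4   5   6   7   8   9  10  11  12  13
  0   0   0   0   0   0   0   0   0   0   0   0   0   0   0
  1   0   0   0   0   0   0   0   0   0   0   7   7   7   7
  2   0   0   0   0   0   0   4   4   4   4   7   7   7   7
  3   0   0   0   0   5   5   5   5   5   5   9   9   9   9
  4   0   0   0  11  11  11  11  16  16  16  16  16  16  20
  5   0   0   0  11  11  11  11  16  16  16  16  16  16  20
  6   0   0   0  11  11  11  11  16  16  16  16  16  17  20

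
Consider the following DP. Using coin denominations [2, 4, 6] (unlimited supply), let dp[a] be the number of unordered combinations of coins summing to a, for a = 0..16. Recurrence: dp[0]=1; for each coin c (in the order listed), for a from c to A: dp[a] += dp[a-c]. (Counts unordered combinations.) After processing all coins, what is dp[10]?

after  coin     0     1     2     3     4     5     6     7     8     9    10    11    12    13    14    15    16
          2     1     0     1     0     1     0     1     0     1     0     1     0     1     0     1     0     1
          4     1     0     1     0     2     0     2     0     3     0     3     0     4     0     4     0     5
          6     1     0     1     0     2     0     3     0     4     0     5     0     7     0     8     0    10

5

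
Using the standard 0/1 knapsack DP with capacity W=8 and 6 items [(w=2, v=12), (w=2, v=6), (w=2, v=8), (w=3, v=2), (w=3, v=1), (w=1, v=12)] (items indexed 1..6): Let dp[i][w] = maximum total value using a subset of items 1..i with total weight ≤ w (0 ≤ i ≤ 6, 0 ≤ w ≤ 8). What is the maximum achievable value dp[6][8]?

i\w   0   1   2   3   4   5   6   7   8
  0   0   0   0   0   0   0   0   0   0
  1   0   0  12  12  12  12  12  12  12
  2   0   0  12  12  18  18  18  18  18
  3   0   0  12  12  20  20  26  26  26
  4   0   0  12  12  20  20  26  26  26
  5   0   0  12  12  20  20  26  26  26
  6   0  12  12  24  24  32  32  38  38

38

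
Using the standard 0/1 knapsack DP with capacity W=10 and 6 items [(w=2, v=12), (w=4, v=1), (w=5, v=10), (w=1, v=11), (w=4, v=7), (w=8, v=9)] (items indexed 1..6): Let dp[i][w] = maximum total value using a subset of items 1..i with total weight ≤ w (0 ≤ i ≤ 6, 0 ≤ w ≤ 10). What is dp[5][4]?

23

i\w   0   1   2   3   4   5   6   7   8   9  10
  0   0   0   0   0   0   0   0   0   0   0   0
  1   0   0  12  12  12  12  12  12  12  12  12
  2   0   0  12  12  12  12  13  13  13  13  13
  3   0   0  12  12  12  12  13  22  22  22  22
  4   0  11  12  23  23  23  23  24  33  33  33
  5   0  11  12  23  23  23  23  30  33  33  33
  6   0  11  12  23  23  23  23  30  33  33  33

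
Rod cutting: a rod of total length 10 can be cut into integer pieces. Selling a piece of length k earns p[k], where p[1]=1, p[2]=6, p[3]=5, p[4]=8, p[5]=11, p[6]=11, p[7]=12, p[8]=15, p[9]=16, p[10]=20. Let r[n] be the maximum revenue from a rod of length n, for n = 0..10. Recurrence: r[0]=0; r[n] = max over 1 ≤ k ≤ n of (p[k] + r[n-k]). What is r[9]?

   n    0    1    2    3    4    5    6    7    8    9   10
r[n]    0    1    6    7   12   13   18   19   24   25   30

25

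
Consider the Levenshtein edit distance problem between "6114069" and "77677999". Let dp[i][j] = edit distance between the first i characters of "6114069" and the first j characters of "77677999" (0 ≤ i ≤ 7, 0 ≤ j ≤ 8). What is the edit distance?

   ''  7  7  6  7  7  9  9  9
''  0  1  2  3  4  5  6  7  8
 6  1  1  2  2  3  4  5  6  7
 1  2  2  2  3  3  4  5  6  7
 1  3  3  3  3  4  4  5  6  7
 4  4  4  4  4  4  5  5  6  7
 0  5  5  5  5  5  5  6  6  7
 6  6  6  6  5  6  6  6  7  7
 9  7  7  7  6  6  7  6  6  7

7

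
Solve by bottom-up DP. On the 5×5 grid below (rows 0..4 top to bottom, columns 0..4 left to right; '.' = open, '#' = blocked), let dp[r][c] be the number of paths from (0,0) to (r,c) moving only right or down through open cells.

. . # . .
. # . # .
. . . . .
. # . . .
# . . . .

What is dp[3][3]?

2

r\c   0   1   2   3   4
  0   1   1   0   0   0
  1   1   0   0   0   0
  2   1   1   1   1   1
  3   1   0   1   2   3
  4   0   0   1   3   6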